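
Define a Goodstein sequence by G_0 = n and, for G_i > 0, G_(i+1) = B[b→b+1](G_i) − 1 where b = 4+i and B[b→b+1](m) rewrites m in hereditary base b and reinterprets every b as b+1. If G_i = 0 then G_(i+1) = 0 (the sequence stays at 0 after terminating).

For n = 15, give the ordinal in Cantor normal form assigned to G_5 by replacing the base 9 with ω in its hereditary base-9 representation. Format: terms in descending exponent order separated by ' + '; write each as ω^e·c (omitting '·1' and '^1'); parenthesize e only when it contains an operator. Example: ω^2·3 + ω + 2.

15 —HB4→ 3·4 + 3 —bump→ 3·5 + 3 = 18 —(−1)→ 17
17 —HB5→ 3·5 + 2 —bump→ 3·6 + 2 = 20 —(−1)→ 19
19 —HB6→ 3·6 + 1 —bump→ 3·7 + 1 = 22 —(−1)→ 21
21 —HB7→ 3·7 —bump→ 3·8 = 24 —(−1)→ 23
23 —HB8→ 2·8 + 7 —bump→ 2·9 + 7 = 25 —(−1)→ 24
24 —HB9→ 2·9 + 6 —bump→ 2·10 + 6 = 26 —(−1)→ 25

ω·2 + 6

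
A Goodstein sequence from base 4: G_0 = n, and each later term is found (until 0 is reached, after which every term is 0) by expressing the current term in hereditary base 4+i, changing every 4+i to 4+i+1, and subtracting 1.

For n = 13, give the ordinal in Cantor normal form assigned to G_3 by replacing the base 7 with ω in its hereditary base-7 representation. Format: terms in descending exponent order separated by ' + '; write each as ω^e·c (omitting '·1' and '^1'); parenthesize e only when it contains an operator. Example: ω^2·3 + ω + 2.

ω·2 + 4

step 0: 13 = 3·4 + 1; sub 5 for 4: 3·5 + 1; = 16; G_1 = 16−1 = 15
step 1: 15 = 3·5; sub 6 for 5: 3·6; = 18; G_2 = 18−1 = 17
step 2: 17 = 2·6 + 5; sub 7 for 6: 2·7 + 5; = 19; G_3 = 19−1 = 18
step 3: 18 = 2·7 + 4; sub 8 for 7: 2·8 + 4; = 20; G_4 = 20−1 = 19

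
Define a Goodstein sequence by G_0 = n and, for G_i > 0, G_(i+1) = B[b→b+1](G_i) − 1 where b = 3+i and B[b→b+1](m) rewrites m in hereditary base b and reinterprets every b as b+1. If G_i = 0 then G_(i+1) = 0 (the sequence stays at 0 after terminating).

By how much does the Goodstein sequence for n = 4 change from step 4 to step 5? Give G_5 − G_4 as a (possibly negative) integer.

i=0: 4 = 3 + 1 (b=3); 3→4: 4 + 1 = 5; 5−1 = 4
i=1: 4 = 4 (b=4); 4→5: 5 = 5; 5−1 = 4
i=2: 4 = 4 (b=5); 5→6: 4 = 4; 4−1 = 3
i=3: 3 = 3 (b=6); 6→7: 3 = 3; 3−1 = 2
i=4: 2 = 2 (b=7); 7→8: 2 = 2; 2−1 = 1

-1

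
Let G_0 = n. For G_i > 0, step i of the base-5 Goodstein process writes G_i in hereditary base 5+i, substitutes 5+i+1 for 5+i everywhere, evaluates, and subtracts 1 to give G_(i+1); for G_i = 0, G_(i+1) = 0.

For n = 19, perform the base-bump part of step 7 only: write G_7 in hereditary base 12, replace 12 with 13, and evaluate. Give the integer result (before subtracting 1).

G_0=19  [base 5] 3·5 + 4  →[5↦6]→  3·6 + 4 = 22  −1 ⇒ G_1=21
G_1=21  [base 6] 3·6 + 3  →[6↦7]→  3·7 + 3 = 24  −1 ⇒ G_2=23
G_2=23  [base 7] 3·7 + 2  →[7↦8]→  3·8 + 2 = 26  −1 ⇒ G_3=25
G_3=25  [base 8] 3·8 + 1  →[8↦9]→  3·9 + 1 = 28  −1 ⇒ G_4=27
G_4=27  [base 9] 3·9  →[9↦10]→  3·10 = 30  −1 ⇒ G_5=29
G_5=29  [base 10] 2·10 + 9  →[10↦11]→  2·11 + 9 = 31  −1 ⇒ G_6=30
G_6=30  [base 11] 2·11 + 8  →[11↦12]→  2·12 + 8 = 32  −1 ⇒ G_7=31
G_7=31  [base 12] 2·12 + 7  →[12↦13]→  2·13 + 7 = 33  −1 ⇒ G_8=32

33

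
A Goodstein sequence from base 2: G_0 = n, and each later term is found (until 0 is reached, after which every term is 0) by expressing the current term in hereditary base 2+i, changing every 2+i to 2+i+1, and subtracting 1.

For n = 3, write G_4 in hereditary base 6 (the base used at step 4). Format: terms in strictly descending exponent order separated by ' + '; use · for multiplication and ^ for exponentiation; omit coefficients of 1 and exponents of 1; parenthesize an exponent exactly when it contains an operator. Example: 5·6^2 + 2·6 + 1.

1

[0] 3 ≡ 2 + 1 (base 2). Lift 3: 4. −1: 3.
[1] 3 ≡ 3 (base 3). Lift 4: 4. −1: 3.
[2] 3 ≡ 3 (base 4). Lift 5: 3. −1: 2.
[3] 2 ≡ 2 (base 5). Lift 6: 2. −1: 1.
[4] 1 ≡ 1 (base 6). Lift 7: 1. −1: 0.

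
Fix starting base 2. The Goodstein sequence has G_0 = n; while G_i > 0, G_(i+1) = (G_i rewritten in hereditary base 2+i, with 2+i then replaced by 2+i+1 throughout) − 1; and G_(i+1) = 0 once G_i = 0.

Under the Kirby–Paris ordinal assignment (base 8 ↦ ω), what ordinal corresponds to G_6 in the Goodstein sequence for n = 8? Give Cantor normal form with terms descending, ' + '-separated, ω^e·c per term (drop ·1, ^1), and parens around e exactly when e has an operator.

ω^ω·2 + ω^2·2 + ω + 3

G_0 = 8. HB_2(8) = 2^(2 + 1). Bump = 81. G_1 = 80.
G_1 = 80. HB_3(80) = 2·3^3 + 2·3^2 + 2·3 + 2. Bump = 554. G_2 = 553.
G_2 = 553. HB_4(553) = 2·4^4 + 2·4^2 + 2·4 + 1. Bump = 6311. G_3 = 6310.
G_3 = 6310. HB_5(6310) = 2·5^5 + 2·5^2 + 2·5. Bump = 93396. G_4 = 93395.
G_4 = 93395. HB_6(93395) = 2·6^6 + 2·6^2 + 6 + 5. Bump = 1647196. G_5 = 1647195.
G_5 = 1647195. HB_7(1647195) = 2·7^7 + 2·7^2 + 7 + 4. Bump = 33554572. G_6 = 33554571.
G_6 = 33554571. HB_8(33554571) = 2·8^8 + 2·8^2 + 8 + 3. Bump = 774841152. G_7 = 774841151.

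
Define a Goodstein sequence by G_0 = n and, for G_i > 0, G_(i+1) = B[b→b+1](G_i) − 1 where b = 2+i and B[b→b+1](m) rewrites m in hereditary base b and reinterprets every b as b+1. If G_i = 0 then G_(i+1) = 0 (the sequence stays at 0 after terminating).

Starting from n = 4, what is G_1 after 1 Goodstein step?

26

(0) 4|_2 = 2^2 ↦ 3^3|_3 = 27 ⇒ 26
(1) 26|_3 = 2·3^2 + 2·3 + 2 ↦ 2·4^2 + 2·4 + 2|_4 = 42 ⇒ 41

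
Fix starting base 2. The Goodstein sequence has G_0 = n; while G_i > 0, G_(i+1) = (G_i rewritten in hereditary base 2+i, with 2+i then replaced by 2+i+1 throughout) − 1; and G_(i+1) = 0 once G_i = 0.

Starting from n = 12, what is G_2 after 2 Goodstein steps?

1065

G_0=12  [base 2] 2^(2 + 1) + 2^2  →[2↦3]→  3^(3 + 1) + 3^3 = 108  −1 ⇒ G_1=107
G_1=107  [base 3] 3^(3 + 1) + 2·3^2 + 2·3 + 2  →[3↦4]→  4^(4 + 1) + 2·4^2 + 2·4 + 2 = 1066  −1 ⇒ G_2=1065
G_2=1065  [base 4] 4^(4 + 1) + 2·4^2 + 2·4 + 1  →[4↦5]→  5^(5 + 1) + 2·5^2 + 2·5 + 1 = 15686  −1 ⇒ G_3=15685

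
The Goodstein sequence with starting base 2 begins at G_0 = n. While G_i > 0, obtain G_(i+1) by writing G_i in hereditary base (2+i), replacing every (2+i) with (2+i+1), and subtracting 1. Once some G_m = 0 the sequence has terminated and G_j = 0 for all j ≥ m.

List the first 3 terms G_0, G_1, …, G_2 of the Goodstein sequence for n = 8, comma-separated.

8, 80, 553

step 0: 8 = 2^(2 + 1); sub 3 for 2: 3^(3 + 1); = 81; G_1 = 81−1 = 80
step 1: 80 = 2·3^3 + 2·3^2 + 2·3 + 2; sub 4 for 3: 2·4^4 + 2·4^2 + 2·4 + 2; = 554; G_2 = 554−1 = 553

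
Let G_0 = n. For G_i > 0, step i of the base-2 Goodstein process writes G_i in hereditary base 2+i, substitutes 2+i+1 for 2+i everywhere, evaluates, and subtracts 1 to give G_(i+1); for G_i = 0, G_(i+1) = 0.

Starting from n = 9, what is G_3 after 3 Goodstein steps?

9842

[0] 9 ≡ 2^(2 + 1) + 1 (base 2). Lift 3: 82. −1: 81.
[1] 81 ≡ 3^(3 + 1) (base 3). Lift 4: 1024. −1: 1023.
[2] 1023 ≡ 3·4^4 + 3·4^3 + 3·4^2 + 3·4 + 3 (base 4). Lift 5: 9843. −1: 9842.
[3] 9842 ≡ 3·5^5 + 3·5^3 + 3·5^2 + 3·5 + 2 (base 5). Lift 6: 140744. −1: 140743.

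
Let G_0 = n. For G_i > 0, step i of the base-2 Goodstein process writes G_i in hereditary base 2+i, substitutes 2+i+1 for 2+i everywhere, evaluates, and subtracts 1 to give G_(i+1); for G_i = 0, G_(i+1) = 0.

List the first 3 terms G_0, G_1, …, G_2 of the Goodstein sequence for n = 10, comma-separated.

i=0: 10 = 2^(2 + 1) + 2 (b=2); 2→3: 3^(3 + 1) + 3 = 84; 84−1 = 83
i=1: 83 = 3^(3 + 1) + 2 (b=3); 3→4: 4^(4 + 1) + 2 = 1026; 1026−1 = 1025

10, 83, 1025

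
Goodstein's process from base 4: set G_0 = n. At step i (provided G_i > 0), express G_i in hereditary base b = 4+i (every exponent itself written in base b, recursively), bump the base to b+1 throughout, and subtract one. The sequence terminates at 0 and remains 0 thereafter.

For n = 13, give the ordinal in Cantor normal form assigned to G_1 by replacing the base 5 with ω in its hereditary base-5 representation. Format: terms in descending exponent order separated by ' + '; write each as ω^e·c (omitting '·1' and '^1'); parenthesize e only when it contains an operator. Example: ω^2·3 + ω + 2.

ω·3

[0] 13 ≡ 3·4 + 1 (base 4). Lift 5: 16. −1: 15.
[1] 15 ≡ 3·5 (base 5). Lift 6: 18. −1: 17.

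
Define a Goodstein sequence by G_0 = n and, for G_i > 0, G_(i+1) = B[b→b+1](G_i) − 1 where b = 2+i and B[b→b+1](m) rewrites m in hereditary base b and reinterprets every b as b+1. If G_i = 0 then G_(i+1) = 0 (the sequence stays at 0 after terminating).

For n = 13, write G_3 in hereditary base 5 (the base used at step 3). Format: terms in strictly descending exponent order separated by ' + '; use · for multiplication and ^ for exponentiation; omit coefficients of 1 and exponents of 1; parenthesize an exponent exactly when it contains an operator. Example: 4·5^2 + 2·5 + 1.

G_0=13  [base 2] 2^(2 + 1) + 2^2 + 1  →[2↦3]→  3^(3 + 1) + 3^3 + 1 = 109  −1 ⇒ G_1=108
G_1=108  [base 3] 3^(3 + 1) + 3^3  →[3↦4]→  4^(4 + 1) + 4^4 = 1280  −1 ⇒ G_2=1279
G_2=1279  [base 4] 4^(4 + 1) + 3·4^3 + 3·4^2 + 3·4 + 3  →[4↦5]→  5^(5 + 1) + 3·5^3 + 3·5^2 + 3·5 + 3 = 16093  −1 ⇒ G_3=16092
G_3=16092  [base 5] 5^(5 + 1) + 3·5^3 + 3·5^2 + 3·5 + 2  →[5↦6]→  6^(6 + 1) + 3·6^3 + 3·6^2 + 3·6 + 2 = 280712  −1 ⇒ G_4=280711

5^(5 + 1) + 3·5^3 + 3·5^2 + 3·5 + 2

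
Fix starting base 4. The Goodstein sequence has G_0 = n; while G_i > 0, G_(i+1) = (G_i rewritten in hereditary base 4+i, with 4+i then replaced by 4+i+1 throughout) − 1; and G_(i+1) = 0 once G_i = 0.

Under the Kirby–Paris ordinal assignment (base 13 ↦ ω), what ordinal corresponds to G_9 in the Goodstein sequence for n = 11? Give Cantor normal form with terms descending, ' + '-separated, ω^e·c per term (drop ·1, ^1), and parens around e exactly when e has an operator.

step 0: 11 = 2·4 + 3; sub 5 for 4: 2·5 + 3; = 13; G_1 = 13−1 = 12
step 1: 12 = 2·5 + 2; sub 6 for 5: 2·6 + 2; = 14; G_2 = 14−1 = 13
step 2: 13 = 2·6 + 1; sub 7 for 6: 2·7 + 1; = 15; G_3 = 15−1 = 14
step 3: 14 = 2·7; sub 8 for 7: 2·8; = 16; G_4 = 16−1 = 15
step 4: 15 = 8 + 7; sub 9 for 8: 9 + 7; = 16; G_5 = 16−1 = 15
step 5: 15 = 9 + 6; sub 10 for 9: 10 + 6; = 16; G_6 = 16−1 = 15
step 6: 15 = 10 + 5; sub 11 for 10: 11 + 5; = 16; G_7 = 16−1 = 15
step 7: 15 = 11 + 4; sub 12 for 11: 12 + 4; = 16; G_8 = 16−1 = 15
step 8: 15 = 12 + 3; sub 13 for 12: 13 + 3; = 16; G_9 = 16−1 = 15

ω + 2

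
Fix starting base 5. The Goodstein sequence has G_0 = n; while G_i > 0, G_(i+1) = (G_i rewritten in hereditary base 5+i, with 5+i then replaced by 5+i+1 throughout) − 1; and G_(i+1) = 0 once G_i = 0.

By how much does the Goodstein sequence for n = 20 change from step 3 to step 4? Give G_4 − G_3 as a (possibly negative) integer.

step 0: 20 = 4·5; sub 6 for 5: 4·6; = 24; G_1 = 24−1 = 23
step 1: 23 = 3·6 + 5; sub 7 for 6: 3·7 + 5; = 26; G_2 = 26−1 = 25
step 2: 25 = 3·7 + 4; sub 8 for 7: 3·8 + 4; = 28; G_3 = 28−1 = 27
step 3: 27 = 3·8 + 3; sub 9 for 8: 3·9 + 3; = 30; G_4 = 30−1 = 29

2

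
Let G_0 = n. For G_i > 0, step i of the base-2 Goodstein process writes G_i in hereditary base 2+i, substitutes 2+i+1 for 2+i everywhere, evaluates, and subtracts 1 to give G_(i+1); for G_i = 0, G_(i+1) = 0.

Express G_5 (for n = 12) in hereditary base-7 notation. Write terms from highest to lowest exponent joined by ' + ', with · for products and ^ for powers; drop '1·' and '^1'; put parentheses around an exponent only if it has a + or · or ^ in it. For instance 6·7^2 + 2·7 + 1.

(0) 12|_2 = 2^(2 + 1) + 2^2 ↦ 3^(3 + 1) + 3^3|_3 = 108 ⇒ 107
(1) 107|_3 = 3^(3 + 1) + 2·3^2 + 2·3 + 2 ↦ 4^(4 + 1) + 2·4^2 + 2·4 + 2|_4 = 1066 ⇒ 1065
(2) 1065|_4 = 4^(4 + 1) + 2·4^2 + 2·4 + 1 ↦ 5^(5 + 1) + 2·5^2 + 2·5 + 1|_5 = 15686 ⇒ 15685
(3) 15685|_5 = 5^(5 + 1) + 2·5^2 + 2·5 ↦ 6^(6 + 1) + 2·6^2 + 2·6|_6 = 280020 ⇒ 280019
(4) 280019|_6 = 6^(6 + 1) + 2·6^2 + 6 + 5 ↦ 7^(7 + 1) + 2·7^2 + 7 + 5|_7 = 5764911 ⇒ 5764910
(5) 5764910|_7 = 7^(7 + 1) + 2·7^2 + 7 + 4 ↦ 8^(8 + 1) + 2·8^2 + 8 + 4|_8 = 134217868 ⇒ 134217867

7^(7 + 1) + 2·7^2 + 7 + 4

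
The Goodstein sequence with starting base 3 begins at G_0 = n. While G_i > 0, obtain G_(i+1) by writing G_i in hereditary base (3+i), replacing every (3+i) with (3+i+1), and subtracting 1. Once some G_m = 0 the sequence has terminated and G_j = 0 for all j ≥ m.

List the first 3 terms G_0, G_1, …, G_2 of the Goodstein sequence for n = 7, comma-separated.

7, 8, 9

G_0=7  [base 3] 2·3 + 1  →[3↦4]→  2·4 + 1 = 9  −1 ⇒ G_1=8
G_1=8  [base 4] 2·4  →[4↦5]→  2·5 = 10  −1 ⇒ G_2=9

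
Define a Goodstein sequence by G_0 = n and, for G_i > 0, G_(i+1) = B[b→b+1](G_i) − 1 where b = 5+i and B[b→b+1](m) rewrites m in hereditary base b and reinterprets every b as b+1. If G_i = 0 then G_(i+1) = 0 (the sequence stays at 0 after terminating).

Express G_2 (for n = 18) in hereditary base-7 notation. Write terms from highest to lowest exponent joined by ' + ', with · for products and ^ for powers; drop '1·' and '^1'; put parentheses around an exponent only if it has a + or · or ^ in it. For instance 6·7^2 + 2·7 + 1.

3·7 + 1

[0] 18 ≡ 3·5 + 3 (base 5). Lift 6: 21. −1: 20.
[1] 20 ≡ 3·6 + 2 (base 6). Lift 7: 23. −1: 22.
[2] 22 ≡ 3·7 + 1 (base 7). Lift 8: 25. −1: 24.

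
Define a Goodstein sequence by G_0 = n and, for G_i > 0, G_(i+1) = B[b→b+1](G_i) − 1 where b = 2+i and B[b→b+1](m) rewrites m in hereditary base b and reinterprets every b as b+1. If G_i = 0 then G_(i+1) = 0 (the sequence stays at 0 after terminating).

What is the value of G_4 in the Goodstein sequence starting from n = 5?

5 —HB2→ 2^2 + 1 —bump→ 3^3 + 1 = 28 —(−1)→ 27
27 —HB3→ 3^3 —bump→ 4^4 = 256 —(−1)→ 255
255 —HB4→ 3·4^3 + 3·4^2 + 3·4 + 3 —bump→ 3·5^3 + 3·5^2 + 3·5 + 3 = 468 —(−1)→ 467
467 —HB5→ 3·5^3 + 3·5^2 + 3·5 + 2 —bump→ 3·6^3 + 3·6^2 + 3·6 + 2 = 776 —(−1)→ 775
775 —HB6→ 3·6^3 + 3·6^2 + 3·6 + 1 —bump→ 3·7^3 + 3·7^2 + 3·7 + 1 = 1198 —(−1)→ 1197

775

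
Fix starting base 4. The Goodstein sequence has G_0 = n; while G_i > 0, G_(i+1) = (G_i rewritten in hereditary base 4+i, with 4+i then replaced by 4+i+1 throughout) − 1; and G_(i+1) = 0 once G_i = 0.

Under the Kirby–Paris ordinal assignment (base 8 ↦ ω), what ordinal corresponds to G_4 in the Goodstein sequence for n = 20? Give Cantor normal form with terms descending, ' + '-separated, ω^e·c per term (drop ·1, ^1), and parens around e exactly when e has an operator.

step 0: 20 = 4^2 + 4; sub 5 for 4: 5^2 + 5; = 30; G_1 = 30−1 = 29
step 1: 29 = 5^2 + 4; sub 6 for 5: 6^2 + 4; = 40; G_2 = 40−1 = 39
step 2: 39 = 6^2 + 3; sub 7 for 6: 7^2 + 3; = 52; G_3 = 52−1 = 51
step 3: 51 = 7^2 + 2; sub 8 for 7: 8^2 + 2; = 66; G_4 = 66−1 = 65
step 4: 65 = 8^2 + 1; sub 9 for 8: 9^2 + 1; = 82; G_5 = 82−1 = 81

ω^2 + 1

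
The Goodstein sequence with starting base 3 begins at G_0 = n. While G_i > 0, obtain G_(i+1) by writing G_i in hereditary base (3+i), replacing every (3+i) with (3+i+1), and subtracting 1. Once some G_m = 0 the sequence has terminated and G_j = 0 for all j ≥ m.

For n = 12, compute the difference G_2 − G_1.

G_0 = 12. HB_3(12) = 3^2 + 3. Bump = 20. G_1 = 19.
G_1 = 19. HB_4(19) = 4^2 + 3. Bump = 28. G_2 = 27.

8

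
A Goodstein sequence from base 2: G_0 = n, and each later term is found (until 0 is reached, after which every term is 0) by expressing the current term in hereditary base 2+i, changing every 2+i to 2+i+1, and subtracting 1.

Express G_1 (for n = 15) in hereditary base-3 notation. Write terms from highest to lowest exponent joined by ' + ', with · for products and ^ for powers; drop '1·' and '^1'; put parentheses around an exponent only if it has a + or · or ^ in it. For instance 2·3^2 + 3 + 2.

3^(3 + 1) + 3^3 + 3

step 0: 15 = 2^(2 + 1) + 2^2 + 2 + 1; sub 3 for 2: 3^(3 + 1) + 3^3 + 3 + 1; = 112; G_1 = 112−1 = 111
step 1: 111 = 3^(3 + 1) + 3^3 + 3; sub 4 for 3: 4^(4 + 1) + 4^4 + 4; = 1284; G_2 = 1284−1 = 1283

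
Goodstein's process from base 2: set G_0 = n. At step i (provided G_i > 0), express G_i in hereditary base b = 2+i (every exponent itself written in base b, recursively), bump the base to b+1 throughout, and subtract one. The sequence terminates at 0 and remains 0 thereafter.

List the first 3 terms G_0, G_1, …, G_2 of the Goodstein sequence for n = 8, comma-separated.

8, 80, 553

8 —HB2→ 2^(2 + 1) —bump→ 3^(3 + 1) = 81 —(−1)→ 80
80 —HB3→ 2·3^3 + 2·3^2 + 2·3 + 2 —bump→ 2·4^4 + 2·4^2 + 2·4 + 2 = 554 —(−1)→ 553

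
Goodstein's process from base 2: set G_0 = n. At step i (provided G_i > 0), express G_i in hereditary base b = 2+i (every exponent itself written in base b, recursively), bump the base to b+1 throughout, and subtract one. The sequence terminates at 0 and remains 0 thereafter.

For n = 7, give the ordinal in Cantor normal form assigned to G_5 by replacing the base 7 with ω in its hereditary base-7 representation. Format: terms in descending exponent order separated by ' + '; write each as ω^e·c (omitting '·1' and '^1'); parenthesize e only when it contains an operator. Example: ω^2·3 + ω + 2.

i=0: 7 = 2^2 + 2 + 1 (b=2); 2→3: 3^3 + 3 + 1 = 31; 31−1 = 30
i=1: 30 = 3^3 + 3 (b=3); 3→4: 4^4 + 4 = 260; 260−1 = 259
i=2: 259 = 4^4 + 3 (b=4); 4→5: 5^5 + 3 = 3128; 3128−1 = 3127
i=3: 3127 = 5^5 + 2 (b=5); 5→6: 6^6 + 2 = 46658; 46658−1 = 46657
i=4: 46657 = 6^6 + 1 (b=6); 6→7: 7^7 + 1 = 823544; 823544−1 = 823543

ω^ω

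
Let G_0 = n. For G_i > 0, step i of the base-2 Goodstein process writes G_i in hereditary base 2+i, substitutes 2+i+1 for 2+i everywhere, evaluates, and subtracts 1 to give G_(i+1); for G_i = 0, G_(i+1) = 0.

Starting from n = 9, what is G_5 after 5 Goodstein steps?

2471826

base 2: 9 = 2^(2 + 1) + 1; at 3: 3^(3 + 1) + 1 = 82; next = 81
base 3: 81 = 3^(3 + 1); at 4: 4^(4 + 1) = 1024; next = 1023
base 4: 1023 = 3·4^4 + 3·4^3 + 3·4^2 + 3·4 + 3; at 5: 3·5^5 + 3·5^3 + 3·5^2 + 3·5 + 3 = 9843; next = 9842
base 5: 9842 = 3·5^5 + 3·5^3 + 3·5^2 + 3·5 + 2; at 6: 3·6^6 + 3·6^3 + 3·6^2 + 3·6 + 2 = 140744; next = 140743
base 6: 140743 = 3·6^6 + 3·6^3 + 3·6^2 + 3·6 + 1; at 7: 3·7^7 + 3·7^3 + 3·7^2 + 3·7 + 1 = 2471827; next = 2471826
base 7: 2471826 = 3·7^7 + 3·7^3 + 3·7^2 + 3·7; at 8: 3·8^8 + 3·8^3 + 3·8^2 + 3·8 = 50333400; next = 50333399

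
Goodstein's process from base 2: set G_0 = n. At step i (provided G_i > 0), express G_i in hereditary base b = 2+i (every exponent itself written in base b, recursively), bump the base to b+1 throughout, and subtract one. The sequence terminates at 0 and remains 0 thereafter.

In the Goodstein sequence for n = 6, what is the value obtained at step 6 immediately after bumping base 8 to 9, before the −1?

332148

6 —HB2→ 2^2 + 2 —bump→ 3^3 + 3 = 30 —(−1)→ 29
29 —HB3→ 3^3 + 2 —bump→ 4^4 + 2 = 258 —(−1)→ 257
257 —HB4→ 4^4 + 1 —bump→ 5^5 + 1 = 3126 —(−1)→ 3125
3125 —HB5→ 5^5 —bump→ 6^6 = 46656 —(−1)→ 46655
46655 —HB6→ 5·6^5 + 5·6^4 + 5·6^3 + 5·6^2 + 5·6 + 5 —bump→ 5·7^5 + 5·7^4 + 5·7^3 + 5·7^2 + 5·7 + 5 = 98040 —(−1)→ 98039
98039 —HB7→ 5·7^5 + 5·7^4 + 5·7^3 + 5·7^2 + 5·7 + 4 —bump→ 5·8^5 + 5·8^4 + 5·8^3 + 5·8^2 + 5·8 + 4 = 187244 —(−1)→ 187243
187243 —HB8→ 5·8^5 + 5·8^4 + 5·8^3 + 5·8^2 + 5·8 + 3 —bump→ 5·9^5 + 5·9^4 + 5·9^3 + 5·9^2 + 5·9 + 3 = 332148 —(−1)→ 332147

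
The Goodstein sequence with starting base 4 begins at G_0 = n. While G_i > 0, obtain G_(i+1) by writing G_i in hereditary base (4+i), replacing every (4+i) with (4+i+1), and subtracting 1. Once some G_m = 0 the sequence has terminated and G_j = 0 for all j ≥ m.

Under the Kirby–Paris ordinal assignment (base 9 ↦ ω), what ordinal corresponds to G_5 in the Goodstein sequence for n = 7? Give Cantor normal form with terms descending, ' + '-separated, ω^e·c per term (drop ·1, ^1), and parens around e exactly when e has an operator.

[0] 7 ≡ 4 + 3 (base 4). Lift 5: 8. −1: 7.
[1] 7 ≡ 5 + 2 (base 5). Lift 6: 8. −1: 7.
[2] 7 ≡ 6 + 1 (base 6). Lift 7: 8. −1: 7.
[3] 7 ≡ 7 (base 7). Lift 8: 8. −1: 7.
[4] 7 ≡ 7 (base 8). Lift 9: 7. −1: 6.

6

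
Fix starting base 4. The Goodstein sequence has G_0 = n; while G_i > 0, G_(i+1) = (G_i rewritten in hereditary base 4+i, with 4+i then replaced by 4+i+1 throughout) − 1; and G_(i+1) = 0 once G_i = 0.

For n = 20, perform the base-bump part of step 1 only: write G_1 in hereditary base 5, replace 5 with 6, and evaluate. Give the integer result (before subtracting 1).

40

[0] 20 ≡ 4^2 + 4 (base 4). Lift 5: 30. −1: 29.
[1] 29 ≡ 5^2 + 4 (base 5). Lift 6: 40. −1: 39.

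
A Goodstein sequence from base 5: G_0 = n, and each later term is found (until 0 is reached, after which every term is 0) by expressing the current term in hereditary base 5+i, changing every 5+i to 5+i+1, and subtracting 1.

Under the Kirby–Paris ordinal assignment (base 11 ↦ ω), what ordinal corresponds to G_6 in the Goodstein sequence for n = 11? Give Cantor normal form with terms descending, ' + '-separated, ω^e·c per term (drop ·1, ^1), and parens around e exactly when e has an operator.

ω + 2

G_0 = 11. HB_5(11) = 2·5 + 1. Bump = 13. G_1 = 12.
G_1 = 12. HB_6(12) = 2·6. Bump = 14. G_2 = 13.
G_2 = 13. HB_7(13) = 7 + 6. Bump = 14. G_3 = 13.
G_3 = 13. HB_8(13) = 8 + 5. Bump = 14. G_4 = 13.
G_4 = 13. HB_9(13) = 9 + 4. Bump = 14. G_5 = 13.
G_5 = 13. HB_10(13) = 10 + 3. Bump = 14. G_6 = 13.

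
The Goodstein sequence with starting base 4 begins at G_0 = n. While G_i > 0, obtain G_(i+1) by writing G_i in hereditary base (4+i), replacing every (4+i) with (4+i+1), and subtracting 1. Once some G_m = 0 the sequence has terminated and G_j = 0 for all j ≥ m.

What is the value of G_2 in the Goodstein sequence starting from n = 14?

G_0=14  [base 4] 3·4 + 2  →[4↦5]→  3·5 + 2 = 17  −1 ⇒ G_1=16
G_1=16  [base 5] 3·5 + 1  →[5↦6]→  3·6 + 1 = 19  −1 ⇒ G_2=18
G_2=18  [base 6] 3·6  →[6↦7]→  3·7 = 21  −1 ⇒ G_3=20

18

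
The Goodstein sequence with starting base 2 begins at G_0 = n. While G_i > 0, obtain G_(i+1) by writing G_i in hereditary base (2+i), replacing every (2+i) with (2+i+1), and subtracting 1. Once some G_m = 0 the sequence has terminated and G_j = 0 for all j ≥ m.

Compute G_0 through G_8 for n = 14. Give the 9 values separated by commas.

14, 110, 1281, 18750, 326591, 5862840, 134404971, 3487116548, 100000555551

base 2: 14 = 2^(2 + 1) + 2^2 + 2; at 3: 3^(3 + 1) + 3^3 + 3 = 111; next = 110
base 3: 110 = 3^(3 + 1) + 3^3 + 2; at 4: 4^(4 + 1) + 4^4 + 2 = 1282; next = 1281
base 4: 1281 = 4^(4 + 1) + 4^4 + 1; at 5: 5^(5 + 1) + 5^5 + 1 = 18751; next = 18750
base 5: 18750 = 5^(5 + 1) + 5^5; at 6: 6^(6 + 1) + 6^6 = 326592; next = 326591
base 6: 326591 = 6^(6 + 1) + 5·6^5 + 5·6^4 + 5·6^3 + 5·6^2 + 5·6 + 5; at 7: 7^(7 + 1) + 5·7^5 + 5·7^4 + 5·7^3 + 5·7^2 + 5·7 + 5 = 5862841; next = 5862840
base 7: 5862840 = 7^(7 + 1) + 5·7^5 + 5·7^4 + 5·7^3 + 5·7^2 + 5·7 + 4; at 8: 8^(8 + 1) + 5·8^5 + 5·8^4 + 5·8^3 + 5·8^2 + 5·8 + 4 = 134404972; next = 134404971
base 8: 134404971 = 8^(8 + 1) + 5·8^5 + 5·8^4 + 5·8^3 + 5·8^2 + 5·8 + 3; at 9: 9^(9 + 1) + 5·9^5 + 5·9^4 + 5·9^3 + 5·9^2 + 5·9 + 3 = 3487116549; next = 3487116548
base 9: 3487116548 = 9^(9 + 1) + 5·9^5 + 5·9^4 + 5·9^3 + 5·9^2 + 5·9 + 2; at 10: 10^(10 + 1) + 5·10^5 + 5·10^4 + 5·10^3 + 5·10^2 + 5·10 + 2 = 100000555552; next = 100000555551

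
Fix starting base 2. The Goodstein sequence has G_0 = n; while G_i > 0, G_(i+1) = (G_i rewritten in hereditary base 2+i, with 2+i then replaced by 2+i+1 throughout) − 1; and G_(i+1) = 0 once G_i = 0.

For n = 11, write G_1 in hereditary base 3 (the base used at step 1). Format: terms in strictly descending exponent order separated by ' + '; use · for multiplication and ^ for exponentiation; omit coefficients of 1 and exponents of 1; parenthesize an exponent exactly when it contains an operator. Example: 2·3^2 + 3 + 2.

11 —HB2→ 2^(2 + 1) + 2 + 1 —bump→ 3^(3 + 1) + 3 + 1 = 85 —(−1)→ 84
84 —HB3→ 3^(3 + 1) + 3 —bump→ 4^(4 + 1) + 4 = 1028 —(−1)→ 1027

3^(3 + 1) + 3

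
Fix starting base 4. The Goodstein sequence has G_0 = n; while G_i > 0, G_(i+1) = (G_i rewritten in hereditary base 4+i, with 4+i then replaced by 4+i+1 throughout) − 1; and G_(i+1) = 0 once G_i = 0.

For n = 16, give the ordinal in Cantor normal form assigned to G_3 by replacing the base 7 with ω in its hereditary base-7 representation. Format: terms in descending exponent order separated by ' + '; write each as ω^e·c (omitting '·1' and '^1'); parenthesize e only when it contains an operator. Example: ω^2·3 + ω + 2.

base 4: 16 = 4^2; at 5: 5^2 = 25; next = 24
base 5: 24 = 4·5 + 4; at 6: 4·6 + 4 = 28; next = 27
base 6: 27 = 4·6 + 3; at 7: 4·7 + 3 = 31; next = 30
base 7: 30 = 4·7 + 2; at 8: 4·8 + 2 = 34; next = 33

ω·4 + 2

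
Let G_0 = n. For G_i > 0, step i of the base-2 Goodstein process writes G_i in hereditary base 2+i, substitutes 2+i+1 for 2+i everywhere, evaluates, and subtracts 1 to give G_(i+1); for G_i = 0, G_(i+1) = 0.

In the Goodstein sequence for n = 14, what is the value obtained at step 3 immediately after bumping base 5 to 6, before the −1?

[0] 14 ≡ 2^(2 + 1) + 2^2 + 2 (base 2). Lift 3: 111. −1: 110.
[1] 110 ≡ 3^(3 + 1) + 3^3 + 2 (base 3). Lift 4: 1282. −1: 1281.
[2] 1281 ≡ 4^(4 + 1) + 4^4 + 1 (base 4). Lift 5: 18751. −1: 18750.
[3] 18750 ≡ 5^(5 + 1) + 5^5 (base 5). Lift 6: 326592. −1: 326591.

326592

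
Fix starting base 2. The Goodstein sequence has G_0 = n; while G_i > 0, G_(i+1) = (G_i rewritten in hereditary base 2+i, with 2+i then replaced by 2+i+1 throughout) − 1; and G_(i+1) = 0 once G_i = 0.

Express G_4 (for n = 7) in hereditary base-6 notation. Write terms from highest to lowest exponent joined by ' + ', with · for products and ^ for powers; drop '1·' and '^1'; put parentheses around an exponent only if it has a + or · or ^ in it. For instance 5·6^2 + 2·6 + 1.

6^6 + 1

i=0: 7 = 2^2 + 2 + 1 (b=2); 2→3: 3^3 + 3 + 1 = 31; 31−1 = 30
i=1: 30 = 3^3 + 3 (b=3); 3→4: 4^4 + 4 = 260; 260−1 = 259
i=2: 259 = 4^4 + 3 (b=4); 4→5: 5^5 + 3 = 3128; 3128−1 = 3127
i=3: 3127 = 5^5 + 2 (b=5); 5→6: 6^6 + 2 = 46658; 46658−1 = 46657
i=4: 46657 = 6^6 + 1 (b=6); 6→7: 7^7 + 1 = 823544; 823544−1 = 823543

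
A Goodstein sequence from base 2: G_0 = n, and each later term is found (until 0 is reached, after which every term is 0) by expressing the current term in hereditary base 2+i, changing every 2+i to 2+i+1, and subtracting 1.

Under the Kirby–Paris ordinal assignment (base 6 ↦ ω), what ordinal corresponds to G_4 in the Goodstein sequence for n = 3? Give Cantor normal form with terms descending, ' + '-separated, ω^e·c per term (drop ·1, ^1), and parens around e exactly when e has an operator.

G_0 = 3. HB_2(3) = 2 + 1. Bump = 4. G_1 = 3.
G_1 = 3. HB_3(3) = 3. Bump = 4. G_2 = 3.
G_2 = 3. HB_4(3) = 3. Bump = 3. G_3 = 2.
G_3 = 2. HB_5(2) = 2. Bump = 2. G_4 = 1.
G_4 = 1. HB_6(1) = 1. Bump = 1. G_5 = 0.

1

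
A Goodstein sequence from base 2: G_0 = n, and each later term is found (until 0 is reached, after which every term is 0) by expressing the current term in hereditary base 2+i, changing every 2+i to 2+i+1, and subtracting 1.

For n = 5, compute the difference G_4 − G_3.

i=0: 5 = 2^2 + 1 (b=2); 2→3: 3^3 + 1 = 28; 28−1 = 27
i=1: 27 = 3^3 (b=3); 3→4: 4^4 = 256; 256−1 = 255
i=2: 255 = 3·4^3 + 3·4^2 + 3·4 + 3 (b=4); 4→5: 3·5^3 + 3·5^2 + 3·5 + 3 = 468; 468−1 = 467
i=3: 467 = 3·5^3 + 3·5^2 + 3·5 + 2 (b=5); 5→6: 3·6^3 + 3·6^2 + 3·6 + 2 = 776; 776−1 = 775

308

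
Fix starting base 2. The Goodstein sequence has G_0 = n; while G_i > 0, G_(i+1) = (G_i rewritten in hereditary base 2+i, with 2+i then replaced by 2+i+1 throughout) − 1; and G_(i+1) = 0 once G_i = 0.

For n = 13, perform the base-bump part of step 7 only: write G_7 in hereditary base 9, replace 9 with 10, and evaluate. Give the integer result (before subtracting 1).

base 2: 13 = 2^(2 + 1) + 2^2 + 1; at 3: 3^(3 + 1) + 3^3 + 1 = 109; next = 108
base 3: 108 = 3^(3 + 1) + 3^3; at 4: 4^(4 + 1) + 4^4 = 1280; next = 1279
base 4: 1279 = 4^(4 + 1) + 3·4^3 + 3·4^2 + 3·4 + 3; at 5: 5^(5 + 1) + 3·5^3 + 3·5^2 + 3·5 + 3 = 16093; next = 16092
base 5: 16092 = 5^(5 + 1) + 3·5^3 + 3·5^2 + 3·5 + 2; at 6: 6^(6 + 1) + 3·6^3 + 3·6^2 + 3·6 + 2 = 280712; next = 280711
base 6: 280711 = 6^(6 + 1) + 3·6^3 + 3·6^2 + 3·6 + 1; at 7: 7^(7 + 1) + 3·7^3 + 3·7^2 + 3·7 + 1 = 5765999; next = 5765998
base 7: 5765998 = 7^(7 + 1) + 3·7^3 + 3·7^2 + 3·7; at 8: 8^(8 + 1) + 3·8^3 + 3·8^2 + 3·8 = 134219480; next = 134219479
base 8: 134219479 = 8^(8 + 1) + 3·8^3 + 3·8^2 + 2·8 + 7; at 9: 9^(9 + 1) + 3·9^3 + 3·9^2 + 2·9 + 7 = 3486786856; next = 3486786855
base 9: 3486786855 = 9^(9 + 1) + 3·9^3 + 3·9^2 + 2·9 + 6; at 10: 10^(10 + 1) + 3·10^3 + 3·10^2 + 2·10 + 6 = 100000003326; next = 100000003325

100000003326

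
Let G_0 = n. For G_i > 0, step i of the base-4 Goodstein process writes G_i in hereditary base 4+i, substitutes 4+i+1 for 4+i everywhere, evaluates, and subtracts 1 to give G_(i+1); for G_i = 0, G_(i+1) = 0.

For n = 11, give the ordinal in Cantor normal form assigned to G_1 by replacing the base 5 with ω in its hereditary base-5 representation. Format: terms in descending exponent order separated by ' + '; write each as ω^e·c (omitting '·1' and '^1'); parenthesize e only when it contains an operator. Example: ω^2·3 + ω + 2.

ω·2 + 2

G_0=11  [base 4] 2·4 + 3  →[4↦5]→  2·5 + 3 = 13  −1 ⇒ G_1=12
G_1=12  [base 5] 2·5 + 2  →[5↦6]→  2·6 + 2 = 14  −1 ⇒ G_2=13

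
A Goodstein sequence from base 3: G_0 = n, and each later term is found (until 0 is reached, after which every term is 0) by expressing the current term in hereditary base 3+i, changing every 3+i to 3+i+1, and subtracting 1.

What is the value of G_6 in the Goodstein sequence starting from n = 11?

47

11 —HB3→ 3^2 + 2 —bump→ 4^2 + 2 = 18 —(−1)→ 17
17 —HB4→ 4^2 + 1 —bump→ 5^2 + 1 = 26 —(−1)→ 25
25 —HB5→ 5^2 —bump→ 6^2 = 36 —(−1)→ 35
35 —HB6→ 5·6 + 5 —bump→ 5·7 + 5 = 40 —(−1)→ 39
39 —HB7→ 5·7 + 4 —bump→ 5·8 + 4 = 44 —(−1)→ 43
43 —HB8→ 5·8 + 3 —bump→ 5·9 + 3 = 48 —(−1)→ 47
47 —HB9→ 5·9 + 2 —bump→ 5·10 + 2 = 52 —(−1)→ 51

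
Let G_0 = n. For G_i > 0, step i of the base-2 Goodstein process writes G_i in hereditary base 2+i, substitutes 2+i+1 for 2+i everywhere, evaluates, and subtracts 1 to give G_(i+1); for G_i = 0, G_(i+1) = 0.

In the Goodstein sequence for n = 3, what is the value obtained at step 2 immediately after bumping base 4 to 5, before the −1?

3

base 2: 3 = 2 + 1; at 3: 3 + 1 = 4; next = 3
base 3: 3 = 3; at 4: 4 = 4; next = 3
base 4: 3 = 3; at 5: 3 = 3; next = 2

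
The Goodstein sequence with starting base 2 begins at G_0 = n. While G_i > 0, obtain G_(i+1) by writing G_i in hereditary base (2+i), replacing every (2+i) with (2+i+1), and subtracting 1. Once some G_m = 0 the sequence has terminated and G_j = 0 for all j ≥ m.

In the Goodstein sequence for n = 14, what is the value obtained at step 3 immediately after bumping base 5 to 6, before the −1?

326592

i=0: 14 = 2^(2 + 1) + 2^2 + 2 (b=2); 2→3: 3^(3 + 1) + 3^3 + 3 = 111; 111−1 = 110
i=1: 110 = 3^(3 + 1) + 3^3 + 2 (b=3); 3→4: 4^(4 + 1) + 4^4 + 2 = 1282; 1282−1 = 1281
i=2: 1281 = 4^(4 + 1) + 4^4 + 1 (b=4); 4→5: 5^(5 + 1) + 5^5 + 1 = 18751; 18751−1 = 18750
i=3: 18750 = 5^(5 + 1) + 5^5 (b=5); 5→6: 6^(6 + 1) + 6^6 = 326592; 326592−1 = 326591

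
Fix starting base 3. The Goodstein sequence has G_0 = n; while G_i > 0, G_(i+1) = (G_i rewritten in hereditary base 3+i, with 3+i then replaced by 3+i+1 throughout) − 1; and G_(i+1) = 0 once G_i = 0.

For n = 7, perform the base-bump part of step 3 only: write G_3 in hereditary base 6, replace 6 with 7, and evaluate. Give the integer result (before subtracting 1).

10

base 3: 7 = 2·3 + 1; at 4: 2·4 + 1 = 9; next = 8
base 4: 8 = 2·4; at 5: 2·5 = 10; next = 9
base 5: 9 = 5 + 4; at 6: 6 + 4 = 10; next = 9
base 6: 9 = 6 + 3; at 7: 7 + 3 = 10; next = 9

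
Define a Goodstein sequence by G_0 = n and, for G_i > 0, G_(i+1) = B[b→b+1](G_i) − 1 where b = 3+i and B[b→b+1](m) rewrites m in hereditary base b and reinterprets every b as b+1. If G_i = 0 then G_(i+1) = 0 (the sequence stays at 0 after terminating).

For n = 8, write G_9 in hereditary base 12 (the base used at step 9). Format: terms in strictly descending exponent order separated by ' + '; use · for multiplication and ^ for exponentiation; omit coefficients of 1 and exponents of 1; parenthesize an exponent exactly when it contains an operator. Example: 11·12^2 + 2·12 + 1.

8 —HB3→ 2·3 + 2 —bump→ 2·4 + 2 = 10 —(−1)→ 9
9 —HB4→ 2·4 + 1 —bump→ 2·5 + 1 = 11 —(−1)→ 10
10 —HB5→ 2·5 —bump→ 2·6 = 12 —(−1)→ 11
11 —HB6→ 6 + 5 —bump→ 7 + 5 = 12 —(−1)→ 11
11 —HB7→ 7 + 4 —bump→ 8 + 4 = 12 —(−1)→ 11
11 —HB8→ 8 + 3 —bump→ 9 + 3 = 12 —(−1)→ 11
11 —HB9→ 9 + 2 —bump→ 10 + 2 = 12 —(−1)→ 11
11 —HB10→ 10 + 1 —bump→ 11 + 1 = 12 —(−1)→ 11
11 —HB11→ 11 —bump→ 12 = 12 —(−1)→ 11

11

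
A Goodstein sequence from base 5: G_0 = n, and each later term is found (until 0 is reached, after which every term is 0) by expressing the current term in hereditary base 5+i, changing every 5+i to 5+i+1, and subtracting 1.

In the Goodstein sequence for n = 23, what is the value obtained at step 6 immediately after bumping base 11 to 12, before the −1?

42

G_0 = 23. HB_5(23) = 4·5 + 3. Bump = 27. G_1 = 26.
G_1 = 26. HB_6(26) = 4·6 + 2. Bump = 30. G_2 = 29.
G_2 = 29. HB_7(29) = 4·7 + 1. Bump = 33. G_3 = 32.
G_3 = 32. HB_8(32) = 4·8. Bump = 36. G_4 = 35.
G_4 = 35. HB_9(35) = 3·9 + 8. Bump = 38. G_5 = 37.
G_5 = 37. HB_10(37) = 3·10 + 7. Bump = 40. G_6 = 39.
G_6 = 39. HB_11(39) = 3·11 + 6. Bump = 42. G_7 = 41.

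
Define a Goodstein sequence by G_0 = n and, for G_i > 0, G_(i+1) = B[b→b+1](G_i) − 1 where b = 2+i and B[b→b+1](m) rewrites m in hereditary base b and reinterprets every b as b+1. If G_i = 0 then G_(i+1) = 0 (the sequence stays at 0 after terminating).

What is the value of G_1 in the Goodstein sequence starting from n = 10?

83

step 0: 10 = 2^(2 + 1) + 2; sub 3 for 2: 3^(3 + 1) + 3; = 84; G_1 = 84−1 = 83
step 1: 83 = 3^(3 + 1) + 2; sub 4 for 3: 4^(4 + 1) + 2; = 1026; G_2 = 1026−1 = 1025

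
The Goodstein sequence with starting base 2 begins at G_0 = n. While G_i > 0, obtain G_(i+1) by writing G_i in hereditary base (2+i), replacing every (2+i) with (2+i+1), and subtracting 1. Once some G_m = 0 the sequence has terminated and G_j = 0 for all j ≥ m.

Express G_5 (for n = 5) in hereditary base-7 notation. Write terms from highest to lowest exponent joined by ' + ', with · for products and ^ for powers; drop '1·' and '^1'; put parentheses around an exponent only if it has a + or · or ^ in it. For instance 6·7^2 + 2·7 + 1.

3·7^3 + 3·7^2 + 3·7

step 0: 5 = 2^2 + 1; sub 3 for 2: 3^3 + 1; = 28; G_1 = 28−1 = 27
step 1: 27 = 3^3; sub 4 for 3: 4^4; = 256; G_2 = 256−1 = 255
step 2: 255 = 3·4^3 + 3·4^2 + 3·4 + 3; sub 5 for 4: 3·5^3 + 3·5^2 + 3·5 + 3; = 468; G_3 = 468−1 = 467
step 3: 467 = 3·5^3 + 3·5^2 + 3·5 + 2; sub 6 for 5: 3·6^3 + 3·6^2 + 3·6 + 2; = 776; G_4 = 776−1 = 775
step 4: 775 = 3·6^3 + 3·6^2 + 3·6 + 1; sub 7 for 6: 3·7^3 + 3·7^2 + 3·7 + 1; = 1198; G_5 = 1198−1 = 1197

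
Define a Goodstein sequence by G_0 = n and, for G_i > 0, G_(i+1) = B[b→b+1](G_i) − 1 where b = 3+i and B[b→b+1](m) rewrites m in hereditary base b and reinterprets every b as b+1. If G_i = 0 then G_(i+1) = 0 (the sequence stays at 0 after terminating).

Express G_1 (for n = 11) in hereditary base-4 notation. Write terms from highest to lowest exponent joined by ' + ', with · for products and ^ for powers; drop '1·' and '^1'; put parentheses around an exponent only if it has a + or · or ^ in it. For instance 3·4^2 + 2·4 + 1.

11 —HB3→ 3^2 + 2 —bump→ 4^2 + 2 = 18 —(−1)→ 17
17 —HB4→ 4^2 + 1 —bump→ 5^2 + 1 = 26 —(−1)→ 25

4^2 + 1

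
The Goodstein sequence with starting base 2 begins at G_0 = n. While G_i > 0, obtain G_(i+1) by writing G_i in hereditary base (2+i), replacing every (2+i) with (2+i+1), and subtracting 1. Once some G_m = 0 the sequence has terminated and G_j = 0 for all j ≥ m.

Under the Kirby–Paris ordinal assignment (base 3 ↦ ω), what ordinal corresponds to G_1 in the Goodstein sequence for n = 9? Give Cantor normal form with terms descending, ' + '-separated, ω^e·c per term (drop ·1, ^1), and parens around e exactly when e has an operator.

G_0 = 9. HB_2(9) = 2^(2 + 1) + 1. Bump = 82. G_1 = 81.
G_1 = 81. HB_3(81) = 3^(3 + 1). Bump = 1024. G_2 = 1023.

ω^(ω + 1)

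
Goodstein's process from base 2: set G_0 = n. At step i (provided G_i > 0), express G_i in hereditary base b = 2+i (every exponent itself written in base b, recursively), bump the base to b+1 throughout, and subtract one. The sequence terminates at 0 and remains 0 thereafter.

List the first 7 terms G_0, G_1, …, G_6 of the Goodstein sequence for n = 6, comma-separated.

6, 29, 257, 3125, 46655, 98039, 187243

i=0: 6 = 2^2 + 2 (b=2); 2→3: 3^3 + 3 = 30; 30−1 = 29
i=1: 29 = 3^3 + 2 (b=3); 3→4: 4^4 + 2 = 258; 258−1 = 257
i=2: 257 = 4^4 + 1 (b=4); 4→5: 5^5 + 1 = 3126; 3126−1 = 3125
i=3: 3125 = 5^5 (b=5); 5→6: 6^6 = 46656; 46656−1 = 46655
i=4: 46655 = 5·6^5 + 5·6^4 + 5·6^3 + 5·6^2 + 5·6 + 5 (b=6); 6→7: 5·7^5 + 5·7^4 + 5·7^3 + 5·7^2 + 5·7 + 5 = 98040; 98040−1 = 98039
i=5: 98039 = 5·7^5 + 5·7^4 + 5·7^3 + 5·7^2 + 5·7 + 4 (b=7); 7→8: 5·8^5 + 5·8^4 + 5·8^3 + 5·8^2 + 5·8 + 4 = 187244; 187244−1 = 187243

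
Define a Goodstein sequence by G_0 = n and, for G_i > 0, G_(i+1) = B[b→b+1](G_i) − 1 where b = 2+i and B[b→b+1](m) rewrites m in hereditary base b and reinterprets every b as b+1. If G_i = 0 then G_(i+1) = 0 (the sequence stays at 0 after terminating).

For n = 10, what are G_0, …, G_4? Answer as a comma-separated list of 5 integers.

G_0 = 10. HB_2(10) = 2^(2 + 1) + 2. Bump = 84. G_1 = 83.
G_1 = 83. HB_3(83) = 3^(3 + 1) + 2. Bump = 1026. G_2 = 1025.
G_2 = 1025. HB_4(1025) = 4^(4 + 1) + 1. Bump = 15626. G_3 = 15625.
G_3 = 15625. HB_5(15625) = 5^(5 + 1). Bump = 279936. G_4 = 279935.

10, 83, 1025, 15625, 279935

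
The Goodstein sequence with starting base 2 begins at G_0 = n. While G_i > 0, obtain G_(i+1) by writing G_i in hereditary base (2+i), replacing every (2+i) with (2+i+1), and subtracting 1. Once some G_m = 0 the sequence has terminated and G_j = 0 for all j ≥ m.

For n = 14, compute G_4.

i=0: 14 = 2^(2 + 1) + 2^2 + 2 (b=2); 2→3: 3^(3 + 1) + 3^3 + 3 = 111; 111−1 = 110
i=1: 110 = 3^(3 + 1) + 3^3 + 2 (b=3); 3→4: 4^(4 + 1) + 4^4 + 2 = 1282; 1282−1 = 1281
i=2: 1281 = 4^(4 + 1) + 4^4 + 1 (b=4); 4→5: 5^(5 + 1) + 5^5 + 1 = 18751; 18751−1 = 18750
i=3: 18750 = 5^(5 + 1) + 5^5 (b=5); 5→6: 6^(6 + 1) + 6^6 = 326592; 326592−1 = 326591
i=4: 326591 = 6^(6 + 1) + 5·6^5 + 5·6^4 + 5·6^3 + 5·6^2 + 5·6 + 5 (b=6); 6→7: 7^(7 + 1) + 5·7^5 + 5·7^4 + 5·7^3 + 5·7^2 + 5·7 + 5 = 5862841; 5862841−1 = 5862840

326591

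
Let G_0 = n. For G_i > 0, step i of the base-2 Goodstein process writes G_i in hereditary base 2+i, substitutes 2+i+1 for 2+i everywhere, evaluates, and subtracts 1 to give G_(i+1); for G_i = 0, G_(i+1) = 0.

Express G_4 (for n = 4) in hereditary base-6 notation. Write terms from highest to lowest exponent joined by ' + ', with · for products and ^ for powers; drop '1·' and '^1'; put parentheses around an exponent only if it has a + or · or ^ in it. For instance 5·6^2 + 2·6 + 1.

G_0 = 4. HB_2(4) = 2^2. Bump = 27. G_1 = 26.
G_1 = 26. HB_3(26) = 2·3^2 + 2·3 + 2. Bump = 42. G_2 = 41.
G_2 = 41. HB_4(41) = 2·4^2 + 2·4 + 1. Bump = 61. G_3 = 60.
G_3 = 60. HB_5(60) = 2·5^2 + 2·5. Bump = 84. G_4 = 83.
G_4 = 83. HB_6(83) = 2·6^2 + 6 + 5. Bump = 110. G_5 = 109.

2·6^2 + 6 + 5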